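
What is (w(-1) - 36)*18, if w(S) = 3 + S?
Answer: -612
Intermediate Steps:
(w(-1) - 36)*18 = ((3 - 1) - 36)*18 = (2 - 36)*18 = -34*18 = -612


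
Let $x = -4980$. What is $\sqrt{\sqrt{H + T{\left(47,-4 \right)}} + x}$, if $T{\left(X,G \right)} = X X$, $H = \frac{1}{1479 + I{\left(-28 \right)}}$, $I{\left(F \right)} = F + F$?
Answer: $\frac{2 \sqrt{-2521036605 + 1423 \sqrt{279566849}}}{1423} \approx 70.235 i$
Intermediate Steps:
$I{\left(F \right)} = 2 F$
$H = \frac{1}{1423}$ ($H = \frac{1}{1479 + 2 \left(-28\right)} = \frac{1}{1479 - 56} = \frac{1}{1423} \approx 0.00070274$)
$T{\left(X,G \right)} = X^{2}$
$\sqrt{\sqrt{H + T{\left(47,-4 \right)}} + x} = \sqrt{\sqrt{\frac{1}{1423} + 47^{2}} - 4980} = \sqrt{\sqrt{\frac{1}{1423} + 2209} - 4980} = \sqrt{\sqrt{\frac{3143408}{1423}} - 4980} = \sqrt{\frac{4 \sqrt{279566849}}{1423} - 4980} = \sqrt{-4980 + \frac{4 \sqrt{279566849}}{1423}}$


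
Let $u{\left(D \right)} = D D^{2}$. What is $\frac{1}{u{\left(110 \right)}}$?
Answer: $\frac{1}{1331000} \approx 7.5131 \cdot 10^{-7}$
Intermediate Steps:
$u{\left(D \right)} = D^{3}$
$\frac{1}{u{\left(110 \right)}} = \frac{1}{110^{3}} = \frac{1}{1331000}$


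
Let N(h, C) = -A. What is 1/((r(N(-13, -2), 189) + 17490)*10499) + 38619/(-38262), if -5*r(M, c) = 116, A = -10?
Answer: -421553814166/417656907863 ≈ -1.0093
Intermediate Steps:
N(h, C) = 10 (N(h, C) = -1*(-10) = 10)
r(M, c) = -116/5 (r(M, c) = -1/5*116 = -116/5)
1/((r(N(-13, -2), 189) + 17490)*10499) + 38619/(-38262) = 1/((-116/5 + 17490)*10499) + 38619/(-38262) = (1/10499)/(87334/5) + 38619*(-1/38262) = (5/87334)*(1/10499) - 1839/1822 = 5/916919666 - 1839/1822 = -421553814166/417656907863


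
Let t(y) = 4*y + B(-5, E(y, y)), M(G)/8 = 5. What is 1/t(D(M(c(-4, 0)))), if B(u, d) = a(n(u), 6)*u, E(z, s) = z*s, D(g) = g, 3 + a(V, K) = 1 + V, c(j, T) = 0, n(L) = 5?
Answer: 1/145 ≈ 0.0068966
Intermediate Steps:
M(G) = 40 (M(G) = 8*5 = 40)
a(V, K) = -2 + V (a(V, K) = -3 + (1 + V) = -2 + V)
E(z, s) = s*z
B(u, d) = 3*u (B(u, d) = (-2 + 5)*u = 3*u)
t(y) = -15 + 4*y (t(y) = 4*y + 3*(-5) = 4*y - 15 = -15 + 4*y)
1/t(D(M(c(-4, 0)))) = 1/(-15 + 4*40) = 1/(-15 + 160) = 1/145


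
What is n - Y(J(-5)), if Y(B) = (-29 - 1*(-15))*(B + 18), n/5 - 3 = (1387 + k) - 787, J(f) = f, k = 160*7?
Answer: 8797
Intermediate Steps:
k = 1120
n = 8615 (n = 15 + 5*((1387 + 1120) - 787) = 15 + 5*(2507 - 787) = 15 + 5*1720 = 15 + 8600 = 8615)
Y(B) = -252 - 14*B (Y(B) = (-29 + 15)*(18 + B) = -14*(18 + B) = -252 - 14*B)
n - Y(J(-5)) = 8615 - (-252 - 14*(-5)) = 8615 - (-252 + 70) = 8615 - 1*(-182) = 8615 + 182 = 8797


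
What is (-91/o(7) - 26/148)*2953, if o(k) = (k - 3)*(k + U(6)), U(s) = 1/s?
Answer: -15739490/1591 ≈ -9892.8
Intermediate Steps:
o(k) = (-3 + k)*(1/6 + k) (o(k) = (k - 3)*(k + 1/6) = (-3 + k)*(k + 1/6) = (-3 + k)*(1/6 + k))
(-91/o(7) - 26/148)*2953 = (-91/(-1/2 + 7**2 - 17/6*7) - 26/148)*2953 = (-91/(-1/2 + 49 - 119/6) - 26*1/148)*2953 = (-91/86/3 - 13/74)*2953 = (-91*3/86 - 13/74)*2953 = (-273/86 - 13/74)*2953 = -5330/1591*2953 = -15739490/1591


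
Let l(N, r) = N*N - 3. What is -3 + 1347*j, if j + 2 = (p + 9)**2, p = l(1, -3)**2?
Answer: 224946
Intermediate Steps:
l(N, r) = -3 + N**2 (l(N, r) = N**2 - 3 = -3 + N**2)
p = 4 (p = (-3 + 1**2)**2 = (-3 + 1)**2 = (-2)**2 = 4)
j = 167 (j = -2 + (4 + 9)**2 = -2 + 13**2 = -2 + 169 = 167)
-3 + 1347*j = -3 + 1347*167 = -3 + 224949 = 224946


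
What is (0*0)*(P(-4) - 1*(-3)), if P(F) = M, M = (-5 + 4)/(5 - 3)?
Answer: 0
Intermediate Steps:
M = -1/2 ≈ -0.50000
P(F) = -1/2
(0*0)*(P(-4) - 1*(-3)) = (0*0)*(-1/2 - 1*(-3)) = 0*(-1/2 + 3) = 0*(5/2) = 0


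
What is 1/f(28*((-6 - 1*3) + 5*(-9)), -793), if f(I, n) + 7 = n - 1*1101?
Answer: -1/1901 ≈ -0.00052604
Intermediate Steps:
f(I, n) = -1108 + n (f(I, n) = -7 + (n - 1*1101) = -7 + (n - 1101) = -7 + (-1101 + n) = -1108 + n)
1/f(28*((-6 - 1*3) + 5*(-9)), -793) = 1/(-1108 - 793) = 1/(-1901) = -1/1901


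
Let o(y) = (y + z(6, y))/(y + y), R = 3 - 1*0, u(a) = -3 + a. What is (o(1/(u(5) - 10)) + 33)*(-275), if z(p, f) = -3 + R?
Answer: -18425/2 ≈ -9212.5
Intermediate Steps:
R = 3 (R = 3 + 0 = 3)
z(p, f) = 0 (z(p, f) = -3 + 3 = 0)
o(y) = 1/2 (o(y) = (y + 0)/(y + y) = y/((2*y)) = y*(1/(2*y)) = 1/2)
(o(1/(u(5) - 10)) + 33)*(-275) = (1/2 + 33)*(-275) = (67/2)*(-275) = -18425/2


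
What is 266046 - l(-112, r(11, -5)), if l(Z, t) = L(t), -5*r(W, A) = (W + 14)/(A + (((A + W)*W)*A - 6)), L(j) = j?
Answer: 90721681/341 ≈ 2.6605e+5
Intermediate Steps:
r(W, A) = -(14 + W)/(5*(-6 + A + A*W*(A + W))) (r(W, A) = -(W + 14)/(5*(A + (((A + W)*W)*A - 6))) = -(14 + W)/(5*(A + ((W*(A + W))*A - 6))) = -(14 + W)/(5*(A + (A*W*(A + W) - 6))) = -(14 + W)/(5*(A + (-6 + A*W*(A + W)))) = -(14 + W)/(5*(-6 + A + A*W*(A + W))))
l(Z, t) = t
266046 - l(-112, r(11, -5)) = 266046 - (-14/5 - ⅕*11)/(-6 - 5 - 5*11² + 11*(-5)²) = 266046 - (-14/5 - 11/5)/(-6 - 5 - 5*121 + 11*25) = 266046 - (-5)/(-6 - 5 - 605 + 275) = 266046 - (-5)/(-341) = 266046 - (-1)*(-5)/341 = 266046 - 1*5/341 = 266046 - 5/341 = 90721681/341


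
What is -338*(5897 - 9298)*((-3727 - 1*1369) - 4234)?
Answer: -10725189540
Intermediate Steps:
-338*(5897 - 9298)*((-3727 - 1*1369) - 4234) = -(-1149538)*((-3727 - 1369) - 4234) = -(-1149538)*(-5096 - 4234) = -(-1149538)*(-9330) = -338*31731330 = -10725189540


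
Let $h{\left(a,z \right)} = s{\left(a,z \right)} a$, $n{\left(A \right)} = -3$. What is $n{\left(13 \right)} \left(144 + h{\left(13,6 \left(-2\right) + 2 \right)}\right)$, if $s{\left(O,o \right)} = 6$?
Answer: $-666$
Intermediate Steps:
$h{\left(a,z \right)} = 6 a$
$n{\left(13 \right)} \left(144 + h{\left(13,6 \left(-2\right) + 2 \right)}\right) = - 3 \left(144 + 6 \cdot 13\right) = - 3 \left(144 + 78\right) = \left(-3\right) 222 = -666$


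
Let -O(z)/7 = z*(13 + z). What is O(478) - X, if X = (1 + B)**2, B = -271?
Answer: -1715786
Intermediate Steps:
O(z) = -7*z*(13 + z)
X = 72900 (X = (1 - 271)**2 = (-270)**2 = 72900)
O(478) - X = -7*478*(13 + 478) - 1*72900 = -7*478*491 - 72900 = -1642886 - 72900 = -1715786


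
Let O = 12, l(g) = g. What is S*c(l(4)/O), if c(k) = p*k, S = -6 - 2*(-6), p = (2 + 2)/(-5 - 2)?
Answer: -8/7 ≈ -1.1429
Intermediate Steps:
p = -4/7 (p = 4/(-7) = 4*(-⅐) = -4/7 ≈ -0.57143)
S = 6 (S = -6 + 12 = 6)
c(k) = -4*k/7
S*c(l(4)/O) = 6*(-16/(7*12)) = 6*(-4/7*⅓) = 6*(-4/21) = -8/7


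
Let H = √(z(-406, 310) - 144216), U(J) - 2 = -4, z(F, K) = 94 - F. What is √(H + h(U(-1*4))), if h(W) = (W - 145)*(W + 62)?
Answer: √(-8820 + 2*I*√35929) ≈ 2.0178 + 93.937*I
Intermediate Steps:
U(J) = -2 (U(J) = 2 - 4 = -2)
h(W) = (-145 + W)*(62 + W)
H = 2*I*√35929 (H = √((94 - 1*(-406)) - 144216) = √((94 + 406) - 144216) = √(500 - 144216) = √(-143716) = 2*I*√35929 ≈ 379.1*I)
√(H + h(U(-1*4))) = √(2*I*√35929 + (-8990 + (-2)² - 83*(-2))) = √(2*I*√35929 + (-8990 + 4 + 166)) = √(2*I*√35929 - 8820) = √(-8820 + 2*I*√35929)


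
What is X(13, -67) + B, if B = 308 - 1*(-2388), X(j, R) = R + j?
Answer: 2642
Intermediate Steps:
B = 2696 (B = 308 + 2388 = 2696)
X(13, -67) + B = (-67 + 13) + 2696 = -54 + 2696 = 2642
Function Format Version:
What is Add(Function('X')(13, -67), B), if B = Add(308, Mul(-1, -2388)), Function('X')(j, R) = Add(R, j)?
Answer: 2642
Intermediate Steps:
B = 2696 (B = Add(308, 2388) = 2696)
Add(Function('X')(13, -67), B) = Add(Add(-67, 13), 2696) = Add(-54, 2696) = 2642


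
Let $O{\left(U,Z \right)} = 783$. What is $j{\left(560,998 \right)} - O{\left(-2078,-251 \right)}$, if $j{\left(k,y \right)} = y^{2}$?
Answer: $995221$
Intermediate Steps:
$j{\left(560,998 \right)} - O{\left(-2078,-251 \right)} = 998^{2} - 783 = 996004 - 783 = 995221$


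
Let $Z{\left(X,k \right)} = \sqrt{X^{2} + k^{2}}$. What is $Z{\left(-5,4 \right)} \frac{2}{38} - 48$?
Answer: $-48 + \frac{\sqrt{41}}{19} \approx -47.663$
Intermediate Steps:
$Z{\left(-5,4 \right)} \frac{2}{38} - 48 = \sqrt{\left(-5\right)^{2} + 4^{2}} \cdot \frac{2}{38} - 48 = \sqrt{25 + 16} \cdot 2 \cdot \frac{1}{38} - 48 = \sqrt{41} \cdot \frac{1}{19} - 48 = \frac{\sqrt{41}}{19} - 48 = -48 + \frac{\sqrt{41}}{19}$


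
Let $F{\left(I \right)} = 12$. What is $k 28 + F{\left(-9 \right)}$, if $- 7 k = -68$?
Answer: $284$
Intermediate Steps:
$k = \frac{68}{7}$ ($k = \left(- \frac{1}{7}\right) \left(-68\right) = \frac{68}{7} \approx 9.7143$)
$k 28 + F{\left(-9 \right)} = \frac{68}{7} \cdot 28 + 12 = 272 + 12 = 284$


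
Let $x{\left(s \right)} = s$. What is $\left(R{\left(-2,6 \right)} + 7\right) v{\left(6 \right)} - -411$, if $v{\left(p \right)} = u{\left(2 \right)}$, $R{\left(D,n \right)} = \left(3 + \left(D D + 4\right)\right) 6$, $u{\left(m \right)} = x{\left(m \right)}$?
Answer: $557$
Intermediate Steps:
$u{\left(m \right)} = m$
$R{\left(D,n \right)} = 42 + 6 D^{2}$ ($R{\left(D,n \right)} = \left(3 + \left(D^{2} + 4\right)\right) 6 = \left(3 + \left(4 + D^{2}\right)\right) 6 = \left(7 + D^{2}\right) 6 = 42 + 6 D^{2}$)
$v{\left(p \right)} = 2$
$\left(R{\left(-2,6 \right)} + 7\right) v{\left(6 \right)} - -411 = \left(\left(42 + 6 \left(-2\right)^{2}\right) + 7\right) 2 - -411 = \left(\left(42 + 6 \cdot 4\right) + 7\right) 2 + 411 = \left(\left(42 + 24\right) + 7\right) 2 + 411 = \left(66 + 7\right) 2 + 411 = 73 \cdot 2 + 411 = 146 + 411 = 557$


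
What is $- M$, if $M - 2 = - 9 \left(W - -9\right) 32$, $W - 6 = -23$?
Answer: $-2306$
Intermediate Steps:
$W = -17$ ($W = 6 - 23 = -17$)
$M = 2306$ ($M = 2 + - 9 \left(-17 - -9\right) 32 = 2 + - 9 \left(-17 + 9\right) 32 = 2 + \left(-9\right) \left(-8\right) 32 = 2 + 72 \cdot 32 = 2 + 2304 = 2306$)
$- M = \left(-1\right) 2306 = -2306$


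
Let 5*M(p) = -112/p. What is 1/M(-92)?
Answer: 115/28 ≈ 4.1071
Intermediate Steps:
M(p) = -112/(5*p) (M(p) = (-112/p)/5 = -112/(5*p))
1/M(-92) = 1/(-112/5/(-92)) = 1/(-112/5*(-1/92)) = 1/(28/115) = 115/28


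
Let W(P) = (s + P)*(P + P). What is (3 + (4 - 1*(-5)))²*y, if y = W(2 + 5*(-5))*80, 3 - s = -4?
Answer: 8478720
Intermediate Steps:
s = 7 (s = 3 - 1*(-4) = 3 + 4 = 7)
W(P) = 2*P*(7 + P) (W(P) = (7 + P)*(P + P) = (7 + P)*(2*P) = 2*P*(7 + P))
y = 58880 (y = (2*(2 + 5*(-5))*(7 + (2 + 5*(-5))))*80 = (2*(2 - 25)*(7 + (2 - 25)))*80 = (2*(-23)*(7 - 23))*80 = (2*(-23)*(-16))*80 = 736*80 = 58880)
(3 + (4 - 1*(-5)))²*y = (3 + (4 - 1*(-5)))²*58880 = (3 + (4 + 5))²*58880 = (3 + 9)²*58880 = 12²*58880 = 144*58880 = 8478720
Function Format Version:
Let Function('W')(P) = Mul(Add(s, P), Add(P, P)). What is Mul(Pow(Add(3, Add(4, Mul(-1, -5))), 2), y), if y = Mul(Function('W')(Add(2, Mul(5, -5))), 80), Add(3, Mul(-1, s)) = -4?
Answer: 8478720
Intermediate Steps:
s = 7 (s = Add(3, Mul(-1, -4)) = Add(3, 4) = 7)
Function('W')(P) = Mul(2, P, Add(7, P)) (Function('W')(P) = Mul(Add(7, P), Add(P, P)) = Mul(Add(7, P), Mul(2, P)) = Mul(2, P, Add(7, P)))
y = 58880 (y = Mul(Mul(2, Add(2, Mul(5, -5)), Add(7, Add(2, Mul(5, -5)))), 80) = Mul(Mul(2, Add(2, -25), Add(7, Add(2, -25))), 80) = Mul(Mul(2, -23, Add(7, -23)), 80) = Mul(Mul(2, -23, -16), 80) = Mul(736, 80) = 58880)
Mul(Pow(Add(3, Add(4, Mul(-1, -5))), 2), y) = Mul(Pow(Add(3, Add(4, Mul(-1, -5))), 2), 58880) = Mul(Pow(Add(3, Add(4, 5)), 2), 58880) = Mul(Pow(Add(3, 9), 2), 58880) = Mul(Pow(12, 2), 58880) = Mul(144, 58880) = 8478720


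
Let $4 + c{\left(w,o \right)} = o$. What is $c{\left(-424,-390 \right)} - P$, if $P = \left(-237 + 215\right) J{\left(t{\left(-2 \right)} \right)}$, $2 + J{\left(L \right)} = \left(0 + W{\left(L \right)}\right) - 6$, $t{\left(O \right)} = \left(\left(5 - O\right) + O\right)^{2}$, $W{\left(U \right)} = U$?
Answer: $-20$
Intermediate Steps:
$c{\left(w,o \right)} = -4 + o$
$t{\left(O \right)} = 25$ ($t{\left(O \right)} = 5^{2} = 25$)
$J{\left(L \right)} = -8 + L$ ($J{\left(L \right)} = -2 + \left(\left(0 + L\right) - 6\right) = -2 + \left(L - 6\right) = -2 + \left(-6 + L\right) = -8 + L$)
$P = -374$ ($P = \left(-237 + 215\right) \left(-8 + 25\right) = \left(-22\right) 17 = -374$)
$c{\left(-424,-390 \right)} - P = \left(-4 - 390\right) - -374 = -394 + 374 = -20$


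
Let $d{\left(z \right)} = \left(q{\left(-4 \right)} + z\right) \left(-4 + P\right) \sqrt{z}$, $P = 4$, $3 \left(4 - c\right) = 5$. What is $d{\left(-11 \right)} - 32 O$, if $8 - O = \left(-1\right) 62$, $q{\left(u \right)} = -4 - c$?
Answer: $-2240$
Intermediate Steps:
$c = \frac{7}{3}$ ($c = 4 - \frac{5}{3} = \frac{7}{3} \approx 2.3333$)
$q{\left(u \right)} = - \frac{19}{3}$ ($q{\left(u \right)} = -4 - \frac{7}{3} = - \frac{19}{3}$)
$O = 70$ ($O = 8 - \left(-1\right) 62 = 8 - -62 = 8 + 62 = 70$)
$d{\left(z \right)} = 0$ ($d{\left(z \right)} = \left(- \frac{19}{3} + z\right) \left(-4 + 4\right) \sqrt{z} = \left(- \frac{19}{3} + z\right) 0 \sqrt{z} = 0 \sqrt{z} = 0$)
$d{\left(-11 \right)} - 32 O = 0 - 2240 = -2240$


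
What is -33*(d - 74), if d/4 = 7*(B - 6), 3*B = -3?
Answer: 8910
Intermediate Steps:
B = -1 (B = (1/3)*(-3) = -1)
d = -196 (d = 4*(7*(-1 - 6)) = 4*(7*(-7)) = 4*(-49) = -196)
-33*(d - 74) = -33*(-196 - 74) = -33*(-270) = 8910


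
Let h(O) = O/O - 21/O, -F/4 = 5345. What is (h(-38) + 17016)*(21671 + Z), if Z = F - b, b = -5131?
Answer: 1753114237/19 ≈ 9.2269e+7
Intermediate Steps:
F = -21380 (F = -4*5345 = -21380)
h(O) = 1 - 21/O
Z = -16249 (Z = -21380 - 1*(-5131) = -21380 + 5131 = -16249)
(h(-38) + 17016)*(21671 + Z) = ((-21 - 38)/(-38) + 17016)*(21671 - 16249) = (-1/38*(-59) + 17016)*5422 = (59/38 + 17016)*5422 = (646667/38)*5422 = 1753114237/19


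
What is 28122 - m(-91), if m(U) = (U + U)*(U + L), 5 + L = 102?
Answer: 29214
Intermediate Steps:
L = 97 (L = -5 + 102 = 97)
m(U) = 2*U*(97 + U) (m(U) = (U + U)*(U + 97) = (2*U)*(97 + U) = 2*U*(97 + U))
28122 - m(-91) = 28122 - 2*(-91)*(97 - 91) = 28122 - 2*(-91)*6 = 28122 - 1*(-1092) = 28122 + 1092 = 29214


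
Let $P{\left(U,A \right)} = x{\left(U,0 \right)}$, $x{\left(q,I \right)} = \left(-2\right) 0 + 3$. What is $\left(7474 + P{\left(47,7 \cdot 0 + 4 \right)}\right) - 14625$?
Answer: $-7148$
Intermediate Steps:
$x{\left(q,I \right)} = 3$ ($x{\left(q,I \right)} = 0 + 3 = 3$)
$P{\left(U,A \right)} = 3$
$\left(7474 + P{\left(47,7 \cdot 0 + 4 \right)}\right) - 14625 = \left(7474 + 3\right) - 14625 = 7477 - 14625 = -7148$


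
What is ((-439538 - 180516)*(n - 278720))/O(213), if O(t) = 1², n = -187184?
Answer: 288885638816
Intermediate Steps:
O(t) = 1
((-439538 - 180516)*(n - 278720))/O(213) = ((-439538 - 180516)*(-187184 - 278720))/1 = -620054*(-465904)*1 = 288885638816*1 = 288885638816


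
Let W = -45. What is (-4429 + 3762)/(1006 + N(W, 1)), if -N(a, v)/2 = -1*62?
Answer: -667/1130 ≈ -0.59027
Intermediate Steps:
N(a, v) = 124 (N(a, v) = -(-2)*62 = -2*(-62) = 124)
(-4429 + 3762)/(1006 + N(W, 1)) = (-4429 + 3762)/(1006 + 124) = -667/1130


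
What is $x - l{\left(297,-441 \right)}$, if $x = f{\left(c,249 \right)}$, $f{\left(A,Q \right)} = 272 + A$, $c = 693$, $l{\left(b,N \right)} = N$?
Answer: $1406$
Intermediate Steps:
$x = 965$ ($x = 272 + 693 = 965$)
$x - l{\left(297,-441 \right)} = 965 - -441 = 965 + 441 = 1406$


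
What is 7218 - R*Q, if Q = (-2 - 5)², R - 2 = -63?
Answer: 10207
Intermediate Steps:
R = -61 (R = 2 - 63 = -61)
Q = 49 (Q = (-7)² = 49)
7218 - R*Q = 7218 - (-61)*49 = 7218 - 1*(-2989) = 7218 + 2989 = 10207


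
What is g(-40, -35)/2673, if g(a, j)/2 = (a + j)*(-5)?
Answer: 250/891 ≈ 0.28058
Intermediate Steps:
g(a, j) = -10*a - 10*j (g(a, j) = 2*((a + j)*(-5)) = 2*(-5*a - 5*j) = -10*a - 10*j)
g(-40, -35)/2673 = (-10*(-40) - 10*(-35))/2673 = (400 + 350)*(1/2673) = 750*(1/2673) = 250/891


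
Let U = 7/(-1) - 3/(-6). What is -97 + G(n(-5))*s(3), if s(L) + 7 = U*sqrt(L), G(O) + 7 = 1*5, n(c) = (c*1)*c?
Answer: -83 + 13*sqrt(3) ≈ -60.483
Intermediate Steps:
n(c) = c**2 (n(c) = c*c = c**2)
G(O) = -2 (G(O) = -7 + 1*5 = -7 + 5 = -2)
U = -13/2 (U = 7*(-1) - 3*(-1/6) = -7 + 1/2 = -13/2 ≈ -6.5000)
s(L) = -7 - 13*sqrt(L)/2
-97 + G(n(-5))*s(3) = -97 - 2*(-7 - 13*sqrt(3)/2) = -97 + (14 + 13*sqrt(3)) = -83 + 13*sqrt(3)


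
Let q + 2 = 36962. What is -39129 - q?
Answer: -76089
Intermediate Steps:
q = 36960 (q = -2 + 36962 = 36960)
-39129 - q = -39129 - 1*36960 = -39129 - 36960 = -76089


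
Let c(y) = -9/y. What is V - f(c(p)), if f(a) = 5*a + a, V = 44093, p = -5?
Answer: 220411/5 ≈ 44082.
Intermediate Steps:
f(a) = 6*a
V - f(c(p)) = 44093 - 6*(-9/(-5)) = 44093 - 6*(-9*(-⅕)) = 44093 - 6*9/5 = 44093 - 1*54/5 = 44093 - 54/5 = 220411/5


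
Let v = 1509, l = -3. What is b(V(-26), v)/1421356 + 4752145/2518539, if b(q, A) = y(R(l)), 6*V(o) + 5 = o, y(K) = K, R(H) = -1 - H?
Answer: 3377247422849/1789870259442 ≈ 1.8869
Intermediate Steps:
V(o) = -⅚ + o/6
b(q, A) = 2 (b(q, A) = -1 - 1*(-3) = -1 + 3 = 2)
b(V(-26), v)/1421356 + 4752145/2518539 = 2/1421356 + 4752145/2518539 = 2*(1/1421356) + 4752145*(1/2518539) = 1/710678 + 4752145/2518539 = 3377247422849/1789870259442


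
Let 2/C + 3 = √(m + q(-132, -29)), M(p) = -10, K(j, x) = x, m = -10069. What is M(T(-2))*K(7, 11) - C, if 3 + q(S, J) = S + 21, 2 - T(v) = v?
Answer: -560557/5096 + I*√10183/5096 ≈ -110.0 + 0.019802*I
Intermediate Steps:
T(v) = 2 - v
q(S, J) = 18 + S (q(S, J) = -3 + (S + 21) = -3 + (21 + S) = 18 + S)
C = 2/(-3 + I*√10183) (C = 2/(-3 + √(-10069 + (18 - 132))) = 2/(-3 + √(-10069 - 114)) = 2/(-3 + √(-10183)) = 2/(-3 + I*√10183) ≈ -0.0005887 - 0.019802*I)
M(T(-2))*K(7, 11) - C = -10*11 - (-3/5096 - I*√10183/5096) = -110 + (3/5096 + I*√10183/5096) = -560557/5096 + I*√10183/5096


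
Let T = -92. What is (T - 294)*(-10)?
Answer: 3860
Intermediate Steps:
(T - 294)*(-10) = (-92 - 294)*(-10) = -386*(-10) = 3860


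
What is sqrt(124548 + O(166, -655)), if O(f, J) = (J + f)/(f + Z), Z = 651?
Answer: sqrt(83134020459)/817 ≈ 352.91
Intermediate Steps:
O(f, J) = (J + f)/(651 + f) (O(f, J) = (J + f)/(f + 651) = (J + f)/(651 + f))
sqrt(124548 + O(166, -655)) = sqrt(124548 + (-655 + 166)/(651 + 166)) = sqrt(124548 - 489/817) = sqrt(101755227/817) = sqrt(83134020459)/817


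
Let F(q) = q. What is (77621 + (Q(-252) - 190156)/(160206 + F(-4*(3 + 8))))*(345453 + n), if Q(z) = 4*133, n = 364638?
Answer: 4413835111586499/80081 ≈ 5.5117e+10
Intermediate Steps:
Q(z) = 532
(77621 + (Q(-252) - 190156)/(160206 + F(-4*(3 + 8))))*(345453 + n) = (77621 + (532 - 190156)/(160206 - 4*(3 + 8)))*(345453 + 364638) = (77621 - 189624/(160206 - 4*11))*710091 = (77621 - 189624/(160206 - 44))*710091 = (77621 - 189624/160162)*710091 = (77621 - 189624*1/160162)*710091 = (77621 - 94812/80081)*710091 = (6215872489/80081)*710091 = 4413835111586499/80081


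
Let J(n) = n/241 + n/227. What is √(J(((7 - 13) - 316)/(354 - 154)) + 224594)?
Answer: 4547*√812781899/273535 ≈ 473.91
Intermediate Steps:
J(n) = 468*n/54707 (J(n) = n*(1/241) + n*(1/227) = n/241 + n/227 = 468*n/54707)
√(J(((7 - 13) - 316)/(354 - 154)) + 224594) = √(468*(((7 - 13) - 316)/(354 - 154))/54707 + 224594) = √(468*((-6 - 316)/200)/54707 + 224594) = √(468*(-322*1/200)/54707 + 224594) = √((468/54707)*(-161/100) + 224594) = √(-18837/1367675 + 224594) = √(307171580113/1367675) = 4547*√812781899/273535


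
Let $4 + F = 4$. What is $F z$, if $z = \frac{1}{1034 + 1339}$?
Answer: $0$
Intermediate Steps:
$F = 0$ ($F = -4 + 4 = 0$)
$z = \frac{1}{2373} \approx 0.00042141$
$F z = 0 \cdot \frac{1}{2373} = 0$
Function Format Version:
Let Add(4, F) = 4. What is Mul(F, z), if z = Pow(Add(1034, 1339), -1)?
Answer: 0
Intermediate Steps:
F = 0 (F = Add(-4, 4) = 0)
z = Rational(1, 2373) (z = Pow(2373, -1) = Rational(1, 2373) ≈ 0.00042141)
Mul(F, z) = Mul(0, Rational(1, 2373)) = 0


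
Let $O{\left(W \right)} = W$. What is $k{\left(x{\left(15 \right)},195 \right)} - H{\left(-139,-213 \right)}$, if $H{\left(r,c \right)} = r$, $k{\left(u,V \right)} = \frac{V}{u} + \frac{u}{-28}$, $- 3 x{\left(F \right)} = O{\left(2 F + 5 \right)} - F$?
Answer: $\frac{9239}{84} \approx 109.99$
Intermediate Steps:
$x{\left(F \right)} = - \frac{5}{3} - \frac{F}{3}$ ($x{\left(F \right)} = - \frac{\left(2 F + 5\right) - F}{3} = - \frac{\left(5 + 2 F\right) - F}{3} = - \frac{5 + F}{3} = - \frac{5}{3} - \frac{F}{3}$)
$k{\left(u,V \right)} = - \frac{u}{28} + \frac{V}{u}$ ($k{\left(u,V \right)} = \frac{V}{u} + u \left(- \frac{1}{28}\right) = \frac{V}{u} - \frac{u}{28} = - \frac{u}{28} + \frac{V}{u}$)
$k{\left(x{\left(15 \right)},195 \right)} - H{\left(-139,-213 \right)} = \left(- \frac{- \frac{5}{3} - 5}{28} + \frac{195}{- \frac{5}{3} - 5}\right) - -139 = \left(- \frac{- \frac{5}{3} - 5}{28} + \frac{195}{- \frac{5}{3} - 5}\right) + 139 = \left(\left(- \frac{1}{28}\right) \left(- \frac{20}{3}\right) + \frac{195}{- \frac{20}{3}}\right) + 139 = \left(\frac{5}{21} + 195 \left(- \frac{3}{20}\right)\right) + 139 = \left(\frac{5}{21} - \frac{117}{4}\right) + 139 = - \frac{2437}{84} + 139 = \frac{9239}{84}$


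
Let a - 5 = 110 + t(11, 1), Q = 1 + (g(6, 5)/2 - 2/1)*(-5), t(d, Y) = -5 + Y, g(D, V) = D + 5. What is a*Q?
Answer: -3663/2 ≈ -1831.5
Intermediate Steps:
g(D, V) = 5 + D
Q = -33/2 (Q = 1 + ((5 + 6)/2 - 2/1)*(-5) = 1 + (11*(½) - 2*1)*(-5) = 1 + (11/2 - 2)*(-5) = 1 + (7/2)*(-5) = 1 - 35/2 = -33/2 ≈ -16.500)
a = 111 (a = 5 + (110 + (-5 + 1)) = 5 + (110 - 4) = 5 + 106 = 111)
a*Q = 111*(-33/2) = -3663/2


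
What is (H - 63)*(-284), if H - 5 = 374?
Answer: -89744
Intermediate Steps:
H = 379 (H = 5 + 374 = 379)
(H - 63)*(-284) = (379 - 63)*(-284) = 316*(-284) = -89744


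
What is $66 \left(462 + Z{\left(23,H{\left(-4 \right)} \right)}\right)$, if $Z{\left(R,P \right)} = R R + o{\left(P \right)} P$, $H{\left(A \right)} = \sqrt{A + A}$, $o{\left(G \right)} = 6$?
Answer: $65406 + 792 i \sqrt{2} \approx 65406.0 + 1120.1 i$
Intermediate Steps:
$H{\left(A \right)} = \sqrt{2} \sqrt{A}$ ($H{\left(A \right)} = \sqrt{2 A} = \sqrt{2} \sqrt{A}$)
$Z{\left(R,P \right)} = R^{2} + 6 P$ ($Z{\left(R,P \right)} = R R + 6 P = R^{2} + 6 P$)
$66 \left(462 + Z{\left(23,H{\left(-4 \right)} \right)}\right) = 66 \left(462 + \left(23^{2} + 6 \sqrt{2} \sqrt{-4}\right)\right) = 66 \left(462 + \left(529 + 6 \sqrt{2} \cdot 2 i\right)\right) = 66 \left(462 + \left(529 + 6 \cdot 2 i \sqrt{2}\right)\right) = 66 \left(462 + \left(529 + 12 i \sqrt{2}\right)\right) = 66 \left(991 + 12 i \sqrt{2}\right) = 65406 + 792 i \sqrt{2}$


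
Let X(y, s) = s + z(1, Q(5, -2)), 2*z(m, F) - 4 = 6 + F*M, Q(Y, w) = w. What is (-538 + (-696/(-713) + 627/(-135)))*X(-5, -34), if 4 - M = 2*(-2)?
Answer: 643038799/32085 ≈ 20042.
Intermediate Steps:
M = 8 (M = 4 - 2*(-2) = 4 - 1*(-4) = 4 + 4 = 8)
z(m, F) = 5 + 4*F (z(m, F) = 2 + (6 + F*8)/2 = 2 + (6 + 8*F)/2 = 2 + (3 + 4*F) = 5 + 4*F)
X(y, s) = -3 + s (X(y, s) = s + (5 + 4*(-2)) = s + (5 - 8) = s - 3 = -3 + s)
(-538 + (-696/(-713) + 627/(-135)))*X(-5, -34) = (-538 + (-696/(-713) + 627/(-135)))*(-3 - 34) = (-538 + (-696*(-1/713) + 627*(-1/135)))*(-37) = (-538 + (696/713 - 209/45))*(-37) = (-538 - 117697/32085)*(-37) = -17379427/32085*(-37) = 643038799/32085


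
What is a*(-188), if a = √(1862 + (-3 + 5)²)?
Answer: -188*√1866 ≈ -8121.1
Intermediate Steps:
a = √1866 (a = √(1862 + 2²) = √(1862 + 4) = √1866 ≈ 43.197)
a*(-188) = √1866*(-188) = -188*√1866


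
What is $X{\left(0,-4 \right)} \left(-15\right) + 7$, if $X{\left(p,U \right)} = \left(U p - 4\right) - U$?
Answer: $7$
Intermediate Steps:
$X{\left(p,U \right)} = -4 - U + U p$ ($X{\left(p,U \right)} = \left(-4 + U p\right) - U = -4 - U + U p$)
$X{\left(0,-4 \right)} \left(-15\right) + 7 = \left(-4 - -4 - 0\right) \left(-15\right) + 7 = \left(-4 + 4 + 0\right) \left(-15\right) + 7 = 0 \left(-15\right) + 7 = 0 + 7 = 7$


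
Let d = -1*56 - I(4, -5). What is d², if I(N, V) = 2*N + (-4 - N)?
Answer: 3136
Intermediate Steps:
I(N, V) = -4 + N
d = -56 (d = -1*56 - (-4 + 4) = -56 - 1*0 = -56 + 0 = -56)
d² = (-56)² = 3136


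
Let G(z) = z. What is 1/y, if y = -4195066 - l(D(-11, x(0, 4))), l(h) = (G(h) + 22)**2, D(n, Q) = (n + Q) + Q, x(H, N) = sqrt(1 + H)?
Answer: -1/4195235 ≈ -2.3837e-7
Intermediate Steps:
D(n, Q) = n + 2*Q (D(n, Q) = (Q + n) + Q = n + 2*Q)
l(h) = (22 + h)**2 (l(h) = (h + 22)**2 = (22 + h)**2)
y = -4195235 (y = -4195066 - (22 + (-11 + 2*sqrt(1 + 0)))**2 = -4195066 - (22 + (-11 + 2*sqrt(1)))**2 = -4195066 - (22 + (-11 + 2*1))**2 = -4195066 - (22 + (-11 + 2))**2 = -4195066 - (22 - 9)**2 = -4195066 - 1*13**2 = -4195066 - 1*169 = -4195066 - 169 = -4195235)
1/y = 1/(-4195235) = -1/4195235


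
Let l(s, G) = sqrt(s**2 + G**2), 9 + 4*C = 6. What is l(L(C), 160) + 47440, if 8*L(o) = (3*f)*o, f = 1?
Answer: 47440 + sqrt(26214481)/32 ≈ 47600.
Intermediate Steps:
C = -3/4 (C = -9/4 + (1/4)*6 = -9/4 + 3/2 = -3/4 ≈ -0.75000)
L(o) = 3*o/8 (L(o) = ((3*1)*o)/8 = (3*o)/8 = 3*o/8)
l(s, G) = sqrt(G**2 + s**2)
l(L(C), 160) + 47440 = sqrt(160**2 + ((3/8)*(-3/4))**2) + 47440 = sqrt(25600 + (-9/32)**2) + 47440 = sqrt(25600 + 81/1024) + 47440 = sqrt(26214481/1024) + 47440 = sqrt(26214481)/32 + 47440 = 47440 + sqrt(26214481)/32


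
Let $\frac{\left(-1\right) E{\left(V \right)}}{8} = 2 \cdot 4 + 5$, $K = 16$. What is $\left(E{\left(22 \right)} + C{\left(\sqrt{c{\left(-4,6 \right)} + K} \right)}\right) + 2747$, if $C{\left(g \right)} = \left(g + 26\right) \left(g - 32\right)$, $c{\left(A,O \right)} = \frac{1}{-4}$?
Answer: $\frac{7307}{4} - 9 \sqrt{7} \approx 1802.9$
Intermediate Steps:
$c{\left(A,O \right)} = - \frac{1}{4}$
$C{\left(g \right)} = \left(-32 + g\right) \left(26 + g\right)$ ($C{\left(g \right)} = \left(26 + g\right) \left(-32 + g\right) = \left(-32 + g\right) \left(26 + g\right)$)
$E{\left(V \right)} = -104$ ($E{\left(V \right)} = - 8 \left(2 \cdot 4 + 5\right) = - 8 \left(8 + 5\right) = \left(-8\right) 13 = -104$)
$\left(E{\left(22 \right)} + C{\left(\sqrt{c{\left(-4,6 \right)} + K} \right)}\right) + 2747 = \left(-104 - \left(832 - \frac{63}{4} + 6 \sqrt{- \frac{1}{4} + 16}\right)\right) + 2747 = \left(-104 - \left(832 - \frac{63}{4} + 9 \sqrt{7}\right)\right) + 2747 = \left(-104 - \left(832 - \frac{63}{4} + 6 \cdot \frac{3}{2} \sqrt{7}\right)\right) + 2747 = \left(-104 - \left(\frac{3265}{4} + 9 \sqrt{7}\right)\right) + 2747 = \left(- \frac{3681}{4} - 9 \sqrt{7}\right) + 2747 = \frac{7307}{4} - 9 \sqrt{7}$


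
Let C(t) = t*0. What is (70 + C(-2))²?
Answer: 4900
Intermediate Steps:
C(t) = 0
(70 + C(-2))² = (70 + 0)² = 70² = 4900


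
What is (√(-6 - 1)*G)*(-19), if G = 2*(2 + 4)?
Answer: -228*I*√7 ≈ -603.23*I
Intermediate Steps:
G = 12 (G = 2*6 = 12)
(√(-6 - 1)*G)*(-19) = (√(-6 - 1)*12)*(-19) = (√(-7)*12)*(-19) = ((I*√7)*12)*(-19) = (12*I*√7)*(-19) = -228*I*√7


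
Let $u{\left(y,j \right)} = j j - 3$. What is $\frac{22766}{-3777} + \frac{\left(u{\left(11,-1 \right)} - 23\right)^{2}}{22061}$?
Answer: $- \frac{499880101}{83324397} \approx -5.9992$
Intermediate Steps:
$u{\left(y,j \right)} = -3 + j^{2}$ ($u{\left(y,j \right)} = j^{2} - 3 = -3 + j^{2}$)
$\frac{22766}{-3777} + \frac{\left(u{\left(11,-1 \right)} - 23\right)^{2}}{22061} = \frac{22766}{-3777} + \frac{\left(\left(-3 + \left(-1\right)^{2}\right) - 23\right)^{2}}{22061} = 22766 \left(- \frac{1}{3777}\right) + \left(\left(-3 + 1\right) - 23\right)^{2} \cdot \frac{1}{22061} = - \frac{22766}{3777} + \left(-2 - 23\right)^{2} \cdot \frac{1}{22061} = - \frac{22766}{3777} + \left(-25\right)^{2} \cdot \frac{1}{22061} = - \frac{22766}{3777} + 625 \cdot \frac{1}{22061} = - \frac{22766}{3777} + \frac{625}{22061} = - \frac{499880101}{83324397}$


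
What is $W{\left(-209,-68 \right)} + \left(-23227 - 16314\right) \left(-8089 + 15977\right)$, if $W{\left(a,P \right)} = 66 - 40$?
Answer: $-311899382$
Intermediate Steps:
$W{\left(a,P \right)} = 26$ ($W{\left(a,P \right)} = 66 - 40 = 26$)
$W{\left(-209,-68 \right)} + \left(-23227 - 16314\right) \left(-8089 + 15977\right) = 26 + \left(-23227 - 16314\right) \left(-8089 + 15977\right) = 26 - 311899408 = -311899382$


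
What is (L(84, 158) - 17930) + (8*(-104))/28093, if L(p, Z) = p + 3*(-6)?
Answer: -38604168/2161 ≈ -17864.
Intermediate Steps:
L(p, Z) = -18 + p (L(p, Z) = p - 18 = -18 + p)
(L(84, 158) - 17930) + (8*(-104))/28093 = ((-18 + 84) - 17930) + (8*(-104))/28093 = (66 - 17930) - 832*1/28093 = -17864 - 64/2161 = -38604168/2161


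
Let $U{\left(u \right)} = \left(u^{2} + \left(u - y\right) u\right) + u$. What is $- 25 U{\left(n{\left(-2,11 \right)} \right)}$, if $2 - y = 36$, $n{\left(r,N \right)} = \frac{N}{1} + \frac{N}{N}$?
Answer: $-17700$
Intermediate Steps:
$n{\left(r,N \right)} = 1 + N$ ($n{\left(r,N \right)} = N 1 + 1 = N + 1 = 1 + N$)
$y = -34$ ($y = 2 - 36 = -34$)
$U{\left(u \right)} = u + u^{2} + u \left(34 + u\right)$ ($U{\left(u \right)} = \left(u^{2} + \left(u - -34\right) u\right) + u = \left(u^{2} + \left(u + 34\right) u\right) + u = \left(u^{2} + \left(34 + u\right) u\right) + u = \left(u^{2} + u \left(34 + u\right)\right) + u = u + u^{2} + u \left(34 + u\right)$)
$- 25 U{\left(n{\left(-2,11 \right)} \right)} = - 25 \left(1 + 11\right) \left(35 + 2 \left(1 + 11\right)\right) = - 25 \cdot 12 \left(35 + 2 \cdot 12\right) = - 25 \cdot 12 \left(35 + 24\right) = - 25 \cdot 12 \cdot 59 = \left(-25\right) 708 = -17700$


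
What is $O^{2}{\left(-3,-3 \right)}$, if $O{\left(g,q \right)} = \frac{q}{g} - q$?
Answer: $16$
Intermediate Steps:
$O{\left(g,q \right)} = - q + \frac{q}{g}$
$O^{2}{\left(-3,-3 \right)} = \left(\left(-1\right) \left(-3\right) - \frac{3}{-3}\right)^{2} = \left(3 - -1\right)^{2} = \left(3 + 1\right)^{2} = 4^{2} = 16$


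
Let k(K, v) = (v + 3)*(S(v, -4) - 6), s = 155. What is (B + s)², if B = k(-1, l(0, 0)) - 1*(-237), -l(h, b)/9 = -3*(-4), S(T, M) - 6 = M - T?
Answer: 110838784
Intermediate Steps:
S(T, M) = 6 + M - T (S(T, M) = 6 + (M - T) = 6 + M - T)
l(h, b) = -108 (l(h, b) = -(-27)*(-4) = -9*12 = -108)
k(K, v) = (-4 - v)*(3 + v) (k(K, v) = (v + 3)*((6 - 4 - v) - 6) = (3 + v)*((2 - v) - 6) = (3 + v)*(-4 - v) = (-4 - v)*(3 + v))
B = -10683 (B = (-12 - 1*(-108)² - 7*(-108)) - 1*(-237) = (-12 - 1*11664 + 756) + 237 = (-12 - 11664 + 756) + 237 = -10920 + 237 = -10683)
(B + s)² = (-10683 + 155)² = (-10528)² = 110838784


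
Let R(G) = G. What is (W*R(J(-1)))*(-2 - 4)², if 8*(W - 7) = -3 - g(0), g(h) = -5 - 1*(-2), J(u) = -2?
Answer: -504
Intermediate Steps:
g(h) = -3 (g(h) = -5 + 2 = -3)
W = 7 (W = 7 + (-3 - 1*(-3))/8 = 7 + (-3 + 3)/8 = 7 + (⅛)*0 = 7 + 0 = 7)
(W*R(J(-1)))*(-2 - 4)² = (7*(-2))*(-2 - 4)² = -14*(-6)² = -14*36 = -504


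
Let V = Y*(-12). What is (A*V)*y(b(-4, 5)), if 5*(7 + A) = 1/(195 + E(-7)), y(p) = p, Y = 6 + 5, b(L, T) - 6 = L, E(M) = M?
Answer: 434214/235 ≈ 1847.7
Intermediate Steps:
b(L, T) = 6 + L
Y = 11
A = -6579/940 (A = -7 + 1/(5*(195 - 7)) = -7 + (⅕)/188 = -7 + (⅕)*(1/188) = -7 + 1/940 = -6579/940 ≈ -6.9989)
V = -132 (V = 11*(-12) = -132)
(A*V)*y(b(-4, 5)) = (-6579/940*(-132))*(6 - 4) = (217107/235)*2 = 434214/235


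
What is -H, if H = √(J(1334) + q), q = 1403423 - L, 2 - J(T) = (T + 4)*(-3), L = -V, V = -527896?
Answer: -3*√97727 ≈ -937.84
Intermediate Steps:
L = 527896 (L = -1*(-527896) = 527896)
J(T) = 14 + 3*T (J(T) = 2 - (T + 4)*(-3) = 2 - (4 + T)*(-3) = 2 - (-12 - 3*T) = 2 + (12 + 3*T) = 14 + 3*T)
q = 875527 (q = 1403423 - 1*527896 = 1403423 - 527896 = 875527)
H = 3*√97727 (H = √((14 + 3*1334) + 875527) = √((14 + 4002) + 875527) = √(4016 + 875527) = √879543 = 3*√97727 ≈ 937.84)
-H = -3*√97727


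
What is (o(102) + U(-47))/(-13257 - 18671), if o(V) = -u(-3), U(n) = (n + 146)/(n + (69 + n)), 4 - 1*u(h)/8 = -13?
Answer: 3499/798200 ≈ 0.0043836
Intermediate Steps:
u(h) = 136 (u(h) = 32 - 8*(-13) = 32 + 104 = 136)
U(n) = (146 + n)/(69 + 2*n)
o(V) = -136 (o(V) = -1*136 = -136)
(o(102) + U(-47))/(-13257 - 18671) = (-136 + (146 - 47)/(69 + 2*(-47)))/(-13257 - 18671) = (-136 + 99/(69 - 94))/(-31928) = (-136 + 99/(-25))*(-1/31928) = (-136 - 1/25*99)*(-1/31928) = (-136 - 99/25)*(-1/31928) = -3499/25*(-1/31928) = 3499/798200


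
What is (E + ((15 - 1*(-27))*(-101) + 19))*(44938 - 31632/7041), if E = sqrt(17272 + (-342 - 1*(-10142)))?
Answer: -445353112066/2347 + 2531014608*sqrt(47)/2347 ≈ -1.8236e+8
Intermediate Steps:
E = 24*sqrt(47) (E = sqrt(17272 + (-342 + 10142)) = sqrt(17272 + 9800) = sqrt(27072) = 24*sqrt(47) ≈ 164.54)
(E + ((15 - 1*(-27))*(-101) + 19))*(44938 - 31632/7041) = (24*sqrt(47) + ((15 - 1*(-27))*(-101) + 19))*(44938 - 31632/7041) = (24*sqrt(47) + ((15 + 27)*(-101) + 19))*(44938 - 31632*1/7041) = (24*sqrt(47) + (42*(-101) + 19))*(44938 - 10544/2347) = (24*sqrt(47) + (-4242 + 19))*(105458942/2347) = (24*sqrt(47) - 4223)*(105458942/2347) = (-4223 + 24*sqrt(47))*(105458942/2347) = -445353112066/2347 + 2531014608*sqrt(47)/2347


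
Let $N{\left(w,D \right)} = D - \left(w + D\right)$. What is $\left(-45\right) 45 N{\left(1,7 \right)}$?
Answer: $2025$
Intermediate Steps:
$N{\left(w,D \right)} = - w$ ($N{\left(w,D \right)} = D - \left(D + w\right) = - w$)
$\left(-45\right) 45 N{\left(1,7 \right)} = \left(-45\right) 45 \left(\left(-1\right) 1\right) = \left(-2025\right) \left(-1\right) = 2025$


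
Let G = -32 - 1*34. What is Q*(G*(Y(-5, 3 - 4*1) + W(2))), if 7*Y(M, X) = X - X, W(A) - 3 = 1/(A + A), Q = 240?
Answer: -51480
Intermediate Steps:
W(A) = 3 + 1/(2*A) (W(A) = 3 + 1/(A + A) = 3 + 1/(2*A))
Y(M, X) = 0 (Y(M, X) = (X - X)/7 = (1/7)*0 = 0)
G = -66 (G = -32 - 34 = -66)
Q*(G*(Y(-5, 3 - 4*1) + W(2))) = 240*(-66*(0 + (3 + (1/2)/2))) = 240*(-66*(0 + (3 + (1/2)*(1/2)))) = 240*(-66*(0 + (3 + 1/4))) = 240*(-66*(0 + 13/4)) = 240*(-66*13/4) = 240*(-429/2) = -51480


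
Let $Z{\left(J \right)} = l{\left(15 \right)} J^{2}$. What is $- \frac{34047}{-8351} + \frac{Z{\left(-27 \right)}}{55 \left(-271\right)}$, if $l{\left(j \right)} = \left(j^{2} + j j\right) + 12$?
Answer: $- \frac{209557233}{11315605} \approx -18.519$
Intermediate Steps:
$l{\left(j \right)} = 12 + 2 j^{2}$ ($l{\left(j \right)} = \left(j^{2} + j^{2}\right) + 12 = 2 j^{2} + 12 = 12 + 2 j^{2}$)
$Z{\left(J \right)} = 462 J^{2}$ ($Z{\left(J \right)} = \left(12 + 2 \cdot 15^{2}\right) J^{2} = \left(12 + 2 \cdot 225\right) J^{2} = \left(12 + 450\right) J^{2} = 462 J^{2}$)
$- \frac{34047}{-8351} + \frac{Z{\left(-27 \right)}}{55 \left(-271\right)} = - \frac{34047}{-8351} + \frac{462 \left(-27\right)^{2}}{55 \left(-271\right)} = \left(-34047\right) \left(- \frac{1}{8351}\right) + \frac{462 \cdot 729}{-14905} = \frac{34047}{8351} + 336798 \left(- \frac{1}{14905}\right) = \frac{34047}{8351} - \frac{30618}{1355} = - \frac{209557233}{11315605}$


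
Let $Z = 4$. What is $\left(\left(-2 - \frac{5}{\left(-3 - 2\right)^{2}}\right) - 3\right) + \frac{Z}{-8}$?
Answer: $- \frac{57}{10} \approx -5.7$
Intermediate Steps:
$\left(\left(-2 - \frac{5}{\left(-3 - 2\right)^{2}}\right) - 3\right) + \frac{Z}{-8} = \left(\left(-2 - \frac{5}{\left(-3 - 2\right)^{2}}\right) - 3\right) + \frac{4}{-8} = \left(\left(-2 - \frac{5}{\left(-5\right)^{2}}\right) - 3\right) + 4 \left(- \frac{1}{8}\right) = \left(\left(-2 - \frac{5}{25}\right) - 3\right) - \frac{1}{2} = \left(\left(-2 - \frac{1}{5}\right) - 3\right) - \frac{1}{2} = \left(- \frac{11}{5} - 3\right) - \frac{1}{2} = - \frac{26}{5} - \frac{1}{2} = - \frac{57}{10}$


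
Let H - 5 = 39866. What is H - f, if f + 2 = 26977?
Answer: 12896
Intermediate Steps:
H = 39871 (H = 5 + 39866 = 39871)
f = 26975 (f = -2 + 26977 = 26975)
H - f = 39871 - 1*26975 = 39871 - 26975 = 12896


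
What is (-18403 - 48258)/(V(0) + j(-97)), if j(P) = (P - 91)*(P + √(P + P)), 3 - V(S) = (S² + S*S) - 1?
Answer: -37996770/10611073 - 3133067*I*√194/84888584 ≈ -3.5809 - 0.51407*I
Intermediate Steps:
V(S) = 4 - 2*S² (V(S) = 3 - ((S² + S*S) - 1) = 3 - ((S² + S²) - 1) = 3 - (2*S² - 1) = 3 - (-1 + 2*S²) = 3 + (1 - 2*S²) = 4 - 2*S²)
j(P) = (-91 + P)*(P + √2*√P) (j(P) = (-91 + P)*(P + √(2*P)) = (-91 + P)*(P + √2*√P))
(-18403 - 48258)/(V(0) + j(-97)) = (-18403 - 48258)/((4 - 2*0²) + ((-97)² - 91*(-97) + √2*(-97)^(3/2) - 91*√2*√(-97))) = -66661/((4 - 2*0) + (9409 + 8827 + √2*(-97*I*√97) - 91*√2*I*√97)) = -66661/((4 + 0) + (9409 + 8827 - 97*I*√194 - 91*I*√194)) = -66661/(4 + (18236 - 188*I*√194)) = -66661/(18240 - 188*I*√194)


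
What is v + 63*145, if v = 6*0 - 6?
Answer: 9129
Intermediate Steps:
v = -6 (v = 0 - 6 = -6)
v + 63*145 = -6 + 63*145 = -6 + 9135 = 9129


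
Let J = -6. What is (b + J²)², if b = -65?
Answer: 841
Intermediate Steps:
(b + J²)² = (-65 + (-6)²)² = (-65 + 36)² = (-29)² = 841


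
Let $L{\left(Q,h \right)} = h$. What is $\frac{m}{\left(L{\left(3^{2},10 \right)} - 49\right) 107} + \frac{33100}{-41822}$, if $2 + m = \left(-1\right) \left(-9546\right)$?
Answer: $- \frac{268637734}{87261603} \approx -3.0785$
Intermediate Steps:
$m = 9544$ ($m = -2 - -9546 = -2 + 9546 = 9544$)
$\frac{m}{\left(L{\left(3^{2},10 \right)} - 49\right) 107} + \frac{33100}{-41822} = \frac{9544}{\left(10 - 49\right) 107} + \frac{33100}{-41822} = \frac{9544}{\left(-39\right) 107} + 33100 \left(- \frac{1}{41822}\right) = \frac{9544}{-4173} - \frac{16550}{20911} = 9544 \left(- \frac{1}{4173}\right) - \frac{16550}{20911} = - \frac{9544}{4173} - \frac{16550}{20911} = - \frac{268637734}{87261603}$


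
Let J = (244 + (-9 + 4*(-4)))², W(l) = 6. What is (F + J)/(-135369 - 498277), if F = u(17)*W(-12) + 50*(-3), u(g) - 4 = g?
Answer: -47937/633646 ≈ -0.075653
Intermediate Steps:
u(g) = 4 + g
F = -24 (F = (4 + 17)*6 + 50*(-3) = 21*6 - 150 = 126 - 150 = -24)
J = 47961 (J = (244 + (-9 - 16))² = (244 - 25)² = 219² = 47961)
(F + J)/(-135369 - 498277) = (-24 + 47961)/(-135369 - 498277) = 47937/(-633646) = 47937*(-1/633646) = -47937/633646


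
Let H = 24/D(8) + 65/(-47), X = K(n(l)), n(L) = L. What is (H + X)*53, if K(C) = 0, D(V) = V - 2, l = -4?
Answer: 6519/47 ≈ 138.70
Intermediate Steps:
D(V) = -2 + V
X = 0
H = 123/47 (H = 24/(-2 + 8) + 65/(-47) = 24/6 + 65*(-1/47) = 24*(⅙) - 65/47 = 4 - 65/47 = 123/47 ≈ 2.6170)
(H + X)*53 = (123/47 + 0)*53 = (123/47)*53 = 6519/47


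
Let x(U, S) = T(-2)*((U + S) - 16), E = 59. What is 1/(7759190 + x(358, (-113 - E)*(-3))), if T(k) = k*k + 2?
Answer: 1/7764338 ≈ 1.2879e-7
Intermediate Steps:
T(k) = 2 + k² (T(k) = k² + 2 = 2 + k²)
x(U, S) = -96 + 6*S + 6*U (x(U, S) = (2 + (-2)²)*((U + S) - 16) = (2 + 4)*((S + U) - 16) = 6*(-16 + S + U) = -96 + 6*S + 6*U)
1/(7759190 + x(358, (-113 - E)*(-3))) = 1/(7759190 + (-96 + 6*((-113 - 1*59)*(-3)) + 6*358)) = 1/(7759190 + (-96 + 6*((-113 - 59)*(-3)) + 2148)) = 1/(7759190 + (-96 + 6*(-172*(-3)) + 2148)) = 1/(7759190 + (-96 + 6*516 + 2148)) = 1/(7759190 + (-96 + 3096 + 2148)) = 1/(7759190 + 5148) = 1/7764338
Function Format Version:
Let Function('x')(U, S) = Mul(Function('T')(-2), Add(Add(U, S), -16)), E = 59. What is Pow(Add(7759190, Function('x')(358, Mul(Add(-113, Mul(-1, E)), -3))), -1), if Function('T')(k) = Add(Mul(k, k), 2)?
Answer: Rational(1, 7764338) ≈ 1.2879e-7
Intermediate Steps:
Function('T')(k) = Add(2, Pow(k, 2)) (Function('T')(k) = Add(Pow(k, 2), 2) = Add(2, Pow(k, 2)))
Function('x')(U, S) = Add(-96, Mul(6, S), Mul(6, U)) (Function('x')(U, S) = Mul(Add(2, Pow(-2, 2)), Add(Add(U, S), -16)) = Mul(Add(2, 4), Add(Add(S, U), -16)) = Mul(6, Add(-16, S, U)) = Add(-96, Mul(6, S), Mul(6, U)))
Pow(Add(7759190, Function('x')(358, Mul(Add(-113, Mul(-1, E)), -3))), -1) = Pow(Add(7759190, Add(-96, Mul(6, Mul(Add(-113, Mul(-1, 59)), -3)), Mul(6, 358))), -1) = Pow(Add(7759190, Add(-96, Mul(6, Mul(Add(-113, -59), -3)), 2148)), -1) = Pow(Add(7759190, Add(-96, Mul(6, Mul(-172, -3)), 2148)), -1) = Pow(Add(7759190, Add(-96, Mul(6, 516), 2148)), -1) = Pow(Add(7759190, Add(-96, 3096, 2148)), -1) = Pow(Add(7759190, 5148), -1) = Pow(7764338, -1) = Rational(1, 7764338)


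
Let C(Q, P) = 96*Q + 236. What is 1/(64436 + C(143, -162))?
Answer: 1/78400 ≈ 1.2755e-5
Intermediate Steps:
C(Q, P) = 236 + 96*Q
1/(64436 + C(143, -162)) = 1/(64436 + (236 + 96*143)) = 1/(64436 + (236 + 13728)) = 1/(64436 + 13964) = 1/78400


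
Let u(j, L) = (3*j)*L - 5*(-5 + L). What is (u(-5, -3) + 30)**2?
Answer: 13225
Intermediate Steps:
u(j, L) = 25 - 5*L + 3*L*j (u(j, L) = 3*L*j + (25 - 5*L) = 25 - 5*L + 3*L*j)
(u(-5, -3) + 30)**2 = ((25 - 5*(-3) + 3*(-3)*(-5)) + 30)**2 = ((25 + 15 + 45) + 30)**2 = (85 + 30)**2 = 115**2 = 13225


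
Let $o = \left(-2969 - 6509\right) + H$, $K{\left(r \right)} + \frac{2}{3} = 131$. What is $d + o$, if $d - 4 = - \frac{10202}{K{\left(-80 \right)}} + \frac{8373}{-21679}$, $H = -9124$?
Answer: $- \frac{158312523739}{8476489} \approx -18677.0$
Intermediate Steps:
$K{\left(r \right)} = \frac{391}{3}$ ($K{\left(r \right)} = - \frac{2}{3} + 131 = \frac{391}{3}$)
$d = - \frac{632875361}{8476489}$ ($d = 4 + \left(- \frac{10202}{\frac{391}{3}} + \frac{8373}{-21679}\right) = 4 + \left(\left(-10202\right) \frac{3}{391} + 8373 \left(- \frac{1}{21679}\right)\right) = 4 - \frac{666781317}{8476489} = - \frac{632875361}{8476489} \approx -74.662$)
$o = -18602$ ($o = \left(-2969 - 6509\right) - 9124 = -9478 - 9124 = -18602$)
$d + o = - \frac{632875361}{8476489} - 18602 = - \frac{158312523739}{8476489}$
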